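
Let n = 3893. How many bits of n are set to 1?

3893 = 111100110101
Count the 1s: 1 + 1 + 1 + 1 + 1 + 1 + 1 + 1 = 8

8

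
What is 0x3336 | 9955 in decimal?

0x3336 = 11001100110110
9955 = 10011011100011
 OR → 11011111110111 = 14327

14327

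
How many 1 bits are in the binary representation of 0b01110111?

6

n = 1110111
Count the 1s: 1 + 1 + 1 + 1 + 1 + 1 = 6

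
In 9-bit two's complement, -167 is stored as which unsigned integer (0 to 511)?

167 in 9 bits: 010100111
Invert: 101011000
Add 1:  101011001 = 345
(Check: 2^9 - 167 = 512 - 167 = 345.)

345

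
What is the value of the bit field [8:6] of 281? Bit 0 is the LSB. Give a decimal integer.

4

v = 00100011001
Shift right by 6: 00100
Mask low 3 bits: 100 = 4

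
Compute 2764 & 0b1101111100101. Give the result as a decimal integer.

2756

2764 = 0101011001100
b = 1101111100101
AND → 0101011000100 = 2756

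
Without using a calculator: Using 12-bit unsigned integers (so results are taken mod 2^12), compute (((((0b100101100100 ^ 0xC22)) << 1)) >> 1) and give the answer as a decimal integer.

0b100101100100 = 100101100100
0xC22 = 110000100010
→ ^ → 010101000110 = 1350
→ << 1 (mod 2^12) → 101010001100 = 2700
→ >> 1 → 010101000110 = 1350

1350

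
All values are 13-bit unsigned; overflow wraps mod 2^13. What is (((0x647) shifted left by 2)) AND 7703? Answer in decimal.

6164

0x647 = 0011001000111
→ shifted left by 2 (mod 2^13) → 1100100011100 = 6428
7703 = 1111000010111
→ AND → 1100000010100 = 6164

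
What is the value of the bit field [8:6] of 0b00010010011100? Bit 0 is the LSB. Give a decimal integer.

2

v = 00010010011100
Shift right by 6: 00010010
Mask low 3 bits: 010 = 2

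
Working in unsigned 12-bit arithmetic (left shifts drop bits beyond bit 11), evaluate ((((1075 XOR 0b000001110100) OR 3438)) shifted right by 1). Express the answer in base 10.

1075 = 010000110011
0b000001110100 = 000001110100
→ XOR → 010001000111 = 1095
3438 = 110101101110
→ OR → 110101101111 = 3439
→ shifted right by 1 → 011010110111 = 1719

1719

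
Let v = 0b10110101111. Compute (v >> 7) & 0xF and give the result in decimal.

11

v = 10110101111
Shift right by 7: 1011
Mask low 4 bits: 1011 = 11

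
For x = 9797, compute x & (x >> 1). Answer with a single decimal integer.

x = 10011001000101 = 9797
x>>1 = 01001100100010
AND  = 00001000000000 = 512
(x & (x >> 1) has a 1 wherever x has two consecutive 1 bits.)

512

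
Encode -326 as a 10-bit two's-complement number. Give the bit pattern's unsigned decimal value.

326 in 10 bits: 0101000110
Invert: 1010111001
Add 1:  1010111010 = 698
(Check: 2^10 - 326 = 1024 - 326 = 698.)

698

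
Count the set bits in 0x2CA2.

6

0x2CA2 = 10110010100010
Count the 1s: 1 + 1 + 1 + 1 + 1 + 1 = 6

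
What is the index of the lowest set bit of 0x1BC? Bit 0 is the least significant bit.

0x1BC = 110111100
Trailing zeros: 2, so the lowest set bit is bit 2 (value 4).

2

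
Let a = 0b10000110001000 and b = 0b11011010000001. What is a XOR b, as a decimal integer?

a = 10000110001000
b = 11011010000001
XOR → 01011100001001 = 5897

5897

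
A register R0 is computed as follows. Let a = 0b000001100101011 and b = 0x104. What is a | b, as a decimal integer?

a = 1100101011
0x104 = 0100000100
 OR → 1100101111 = 815

815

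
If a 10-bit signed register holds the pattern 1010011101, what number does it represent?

-355

pattern = 1010011101 (MSB is 1 ⇒ negative)
Invert: 0101100010, add 1 → 0101100011 = 355, so the value is -355.
(Equivalently: 669 - 2^10 = 669 - 1024 = -355.)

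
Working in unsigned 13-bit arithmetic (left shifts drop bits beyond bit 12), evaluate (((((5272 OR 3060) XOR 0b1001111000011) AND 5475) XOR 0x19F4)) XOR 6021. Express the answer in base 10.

5272 = 1010010011000
3060 = 0101111110100
→ OR → 1111111111100 = 8188
0b1001111000011 = 1001111000011
→ XOR → 0110000111111 = 3135
5475 = 1010101100011
→ AND → 0010000100011 = 1059
0x19F4 = 1100111110100
→ XOR → 1110111010111 = 7639
6021 = 1011110000101
→ XOR → 0101001010010 = 2642

2642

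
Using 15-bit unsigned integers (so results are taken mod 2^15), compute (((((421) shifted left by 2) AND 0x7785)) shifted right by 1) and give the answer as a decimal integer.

421 = 000000110100101
→ shifted left by 2 (mod 2^15) → 000011010010100 = 1684
0x7785 = 111011110000101
→ AND → 000011010000100 = 1668
→ shifted right by 1 → 000001101000010 = 834

834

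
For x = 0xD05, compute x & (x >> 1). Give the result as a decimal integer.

1024

x = 110100000101 = 3333
x>>1 = 011010000010
AND  = 010000000000 = 1024
(x & (x >> 1) has a 1 wherever x has two consecutive 1 bits.)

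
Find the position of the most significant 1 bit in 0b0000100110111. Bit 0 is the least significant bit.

8

0b0000100110111 = 100110111
The topmost 1 is at position 8 (since 2^8 = 256 ≤ 311 < 512).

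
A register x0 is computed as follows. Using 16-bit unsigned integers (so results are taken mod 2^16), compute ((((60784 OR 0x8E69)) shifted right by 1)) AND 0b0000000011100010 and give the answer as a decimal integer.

160

60784 = 1110110101110000
0x8E69 = 1000111001101001
→ OR → 1110111101111001 = 61305
→ shifted right by 1 → 0111011110111100 = 30652
0b0000000011100010 = 0000000011100010
→ AND → 0000000010100000 = 160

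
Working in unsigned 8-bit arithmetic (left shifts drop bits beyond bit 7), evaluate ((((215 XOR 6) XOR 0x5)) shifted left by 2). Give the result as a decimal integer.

80

215 = 11010111
6 = 00000110
→ XOR → 11010001 = 209
0x5 = 00000101
→ XOR → 11010100 = 212
→ shifted left by 2 (mod 2^8) → 01010000 = 80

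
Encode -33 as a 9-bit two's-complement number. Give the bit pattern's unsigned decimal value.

33 in 9 bits: 000100001
Invert: 111011110
Add 1:  111011111 = 479
(Check: 2^9 - 33 = 512 - 33 = 479.)

479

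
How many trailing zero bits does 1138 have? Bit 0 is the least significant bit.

1138 = 10001110010
Trailing zeros: 1, so the lowest set bit is bit 1 (value 2).

1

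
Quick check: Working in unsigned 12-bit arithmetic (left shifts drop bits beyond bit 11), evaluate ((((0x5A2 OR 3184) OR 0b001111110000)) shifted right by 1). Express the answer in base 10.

0x5A2 = 010110100010
3184 = 110001110000
→ OR → 110111110010 = 3570
0b001111110000 = 001111110000
→ OR → 111111110010 = 4082
→ shifted right by 1 → 011111111001 = 2041

2041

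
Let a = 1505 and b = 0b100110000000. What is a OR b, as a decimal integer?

3553

1505 = 010111100001
b = 100110000000
 OR → 110111100001 = 3553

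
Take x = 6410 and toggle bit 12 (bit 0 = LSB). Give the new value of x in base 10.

x = 1100100001010
bit 12 is currently 1; toggle it via x ^ (1 << 12) = x ^ 4096
→ 0100100001010 = 2314

2314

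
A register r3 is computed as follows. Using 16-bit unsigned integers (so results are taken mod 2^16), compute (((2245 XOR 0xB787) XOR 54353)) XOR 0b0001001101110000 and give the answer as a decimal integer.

2245 = 0000100011000101
0xB787 = 1011011110000111
→ XOR → 1011111101000010 = 48962
54353 = 1101010001010001
→ XOR → 0110101100010011 = 27411
0b0001001101110000 = 0001001101110000
→ XOR → 0111100001100011 = 30819

30819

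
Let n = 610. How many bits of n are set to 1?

4

610 = 1001100010
Count the 1s: 1 + 1 + 1 + 1 = 4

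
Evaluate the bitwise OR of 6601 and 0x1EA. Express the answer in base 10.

6601 = 1100111001001
0x1EA = 0000111101010
 OR → 1100111101011 = 6635

6635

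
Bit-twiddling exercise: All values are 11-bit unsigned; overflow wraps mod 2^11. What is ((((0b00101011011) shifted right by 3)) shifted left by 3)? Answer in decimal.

344

0b00101011011 = 00101011011
→ shifted right by 3 → 00000101011 = 43
→ shifted left by 3 (mod 2^11) → 00101011000 = 344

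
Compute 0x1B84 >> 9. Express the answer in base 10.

13

0x1B84 = 1101110000100
shift right by 9 → 0000000001101 = 13
(equivalently, floor(7044 / 512))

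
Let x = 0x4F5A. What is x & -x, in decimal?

2

x = 100111101011010 = 20314
-x (two's complement) = …011000010100110
AND   = 000000000000010 = 2
(x & -x isolates the lowest set bit of x.)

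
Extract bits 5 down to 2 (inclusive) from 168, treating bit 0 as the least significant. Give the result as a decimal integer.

10

v = 10101000
Shift right by 2: 101010
Mask low 4 bits: 1010 = 10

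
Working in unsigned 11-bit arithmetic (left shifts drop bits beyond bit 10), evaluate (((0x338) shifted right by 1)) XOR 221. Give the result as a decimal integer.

321

0x338 = 01100111000
→ shifted right by 1 → 00110011100 = 412
221 = 00011011101
→ XOR → 00101000001 = 321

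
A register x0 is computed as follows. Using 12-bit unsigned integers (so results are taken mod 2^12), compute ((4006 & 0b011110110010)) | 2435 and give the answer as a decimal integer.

4003

4006 = 111110100110
0b011110110010 = 011110110010
→ & → 011110100010 = 1954
2435 = 100110000011
→ | → 111110100011 = 4003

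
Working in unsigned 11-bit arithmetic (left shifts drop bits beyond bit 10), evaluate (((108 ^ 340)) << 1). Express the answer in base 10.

108 = 00001101100
340 = 00101010100
→ ^ → 00100111000 = 312
→ << 1 (mod 2^11) → 01001110000 = 624

624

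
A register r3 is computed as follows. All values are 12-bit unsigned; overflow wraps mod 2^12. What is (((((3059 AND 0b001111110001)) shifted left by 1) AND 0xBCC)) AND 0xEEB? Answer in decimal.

704

3059 = 101111110011
0b001111110001 = 001111110001
→ AND → 001111110001 = 1009
→ shifted left by 1 (mod 2^12) → 011111100010 = 2018
0xBCC = 101111001100
→ AND → 001111000000 = 960
0xEEB = 111011101011
→ AND → 001011000000 = 704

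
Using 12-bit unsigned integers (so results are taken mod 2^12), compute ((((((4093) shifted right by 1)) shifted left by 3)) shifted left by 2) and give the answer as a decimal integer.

4093 = 111111111101
→ shifted right by 1 → 011111111110 = 2046
→ shifted left by 3 (mod 2^12) → 111111110000 = 4080
→ shifted left by 2 (mod 2^12) → 111111000000 = 4032

4032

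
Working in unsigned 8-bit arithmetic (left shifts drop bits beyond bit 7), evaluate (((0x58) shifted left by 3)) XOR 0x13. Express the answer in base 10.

0x58 = 01011000
→ shifted left by 3 (mod 2^8) → 11000000 = 192
0x13 = 00010011
→ XOR → 11010011 = 211

211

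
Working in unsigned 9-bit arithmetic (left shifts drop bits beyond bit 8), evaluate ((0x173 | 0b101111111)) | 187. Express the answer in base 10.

0x173 = 101110011
0b101111111 = 101111111
→ | → 101111111 = 383
187 = 010111011
→ | → 111111111 = 511

511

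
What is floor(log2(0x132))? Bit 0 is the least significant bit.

8

0x132 = 100110010
The topmost 1 is at position 8 (since 2^8 = 256 ≤ 306 < 512).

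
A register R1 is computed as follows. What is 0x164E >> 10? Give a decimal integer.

5

0x164E = 1011001001110
shift right by 10 → 0000000000101 = 5
(equivalently, floor(5710 / 1024))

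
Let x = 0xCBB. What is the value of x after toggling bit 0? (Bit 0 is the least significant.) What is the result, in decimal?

x = 0110010111011
bit 0 is currently 1; toggle it via x ^ (1 << 0) = x ^ 1
→ 0110010111010 = 3258

3258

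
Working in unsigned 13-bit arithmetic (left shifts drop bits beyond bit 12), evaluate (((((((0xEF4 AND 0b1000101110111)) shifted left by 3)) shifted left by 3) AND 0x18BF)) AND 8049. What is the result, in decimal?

0xEF4 = 0111011110100
0b1000101110111 = 1000101110111
→ AND → 0000001110100 = 116
→ shifted left by 3 (mod 2^13) → 0001110100000 = 928
→ shifted left by 3 (mod 2^13) → 1110100000000 = 7424
0x18BF = 1100010111111
→ AND → 1100000000000 = 6144
8049 = 1111101110001
→ AND → 1100000000000 = 6144

6144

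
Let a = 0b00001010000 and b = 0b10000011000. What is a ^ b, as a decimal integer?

a = 00001010000
b = 10000011000
XOR → 10001001000 = 1096

1096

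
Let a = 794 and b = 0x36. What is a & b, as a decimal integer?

794 = 1100011010
0x36 = 0000110110
AND → 0000010010 = 18

18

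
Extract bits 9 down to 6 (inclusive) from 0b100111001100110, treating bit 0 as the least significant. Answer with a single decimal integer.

9

v = 100111001100110
Shift right by 6: 100111001
Mask low 4 bits: 1001 = 9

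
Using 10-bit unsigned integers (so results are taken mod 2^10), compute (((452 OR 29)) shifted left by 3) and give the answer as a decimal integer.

452 = 0111000100
29 = 0000011101
→ OR → 0111011101 = 477
→ shifted left by 3 (mod 2^10) → 1011101000 = 744

744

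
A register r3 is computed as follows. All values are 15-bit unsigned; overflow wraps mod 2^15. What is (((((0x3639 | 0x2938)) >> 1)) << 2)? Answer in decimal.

32368

0x3639 = 011011000111001
0x2938 = 010100100111000
→ | → 011111100111001 = 16185
→ >> 1 → 001111110011100 = 8092
→ << 2 (mod 2^15) → 111111001110000 = 32368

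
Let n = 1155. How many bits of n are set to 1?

4

1155 = 10010000011
Count the 1s: 1 + 1 + 1 + 1 = 4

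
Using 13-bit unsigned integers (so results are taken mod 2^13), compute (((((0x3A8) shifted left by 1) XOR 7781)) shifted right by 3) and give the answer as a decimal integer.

0x3A8 = 0001110101000
→ shifted left by 1 (mod 2^13) → 0011101010000 = 1872
7781 = 1111001100101
→ XOR → 1100100110101 = 6453
→ shifted right by 3 → 0001100100110 = 806

806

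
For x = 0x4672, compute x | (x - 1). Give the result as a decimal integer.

18035

x = 100011001110010 = 18034
x - 1 = 100011001110001
OR    = 100011001110011 = 18035
(x | (x - 1) sets all bits below the lowest set bit.)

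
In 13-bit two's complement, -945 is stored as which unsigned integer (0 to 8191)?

7247

945 in 13 bits: 0001110110001
Invert: 1110001001110
Add 1:  1110001001111 = 7247
(Check: 2^13 - 945 = 8192 - 945 = 7247.)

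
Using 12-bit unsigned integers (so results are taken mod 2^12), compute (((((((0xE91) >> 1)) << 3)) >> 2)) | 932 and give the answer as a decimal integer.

0xE91 = 111010010001
→ >> 1 → 011101001000 = 1864
→ << 3 (mod 2^12) → 101001000000 = 2624
→ >> 2 → 001010010000 = 656
932 = 001110100100
→ | → 001110110100 = 948

948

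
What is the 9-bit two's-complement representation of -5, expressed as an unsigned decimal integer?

507

5 in 9 bits: 000000101
Invert: 111111010
Add 1:  111111011 = 507
(Check: 2^9 - 5 = 512 - 5 = 507.)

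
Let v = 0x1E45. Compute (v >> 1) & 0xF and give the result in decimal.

2

v = 1111001000101
Shift right by 1: 111100100010
Mask low 4 bits: 0010 = 2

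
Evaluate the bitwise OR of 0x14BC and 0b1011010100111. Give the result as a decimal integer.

0x14BC = 1010010111100
b = 1011010100111
 OR → 1011010111111 = 5823

5823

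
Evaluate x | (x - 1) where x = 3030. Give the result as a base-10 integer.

3031

x = 101111010110 = 3030
x - 1 = 101111010101
OR    = 101111010111 = 3031
(x | (x - 1) sets all bits below the lowest set bit.)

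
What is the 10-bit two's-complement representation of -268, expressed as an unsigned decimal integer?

756

268 in 10 bits: 0100001100
Invert: 1011110011
Add 1:  1011110100 = 756
(Check: 2^10 - 268 = 1024 - 268 = 756.)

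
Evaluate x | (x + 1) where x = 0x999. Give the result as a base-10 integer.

2459

x = 100110011001 = 2457
x + 1 = 100110011010
OR    = 100110011011 = 2459
(x | (x + 1) sets the lowest cleared bit.)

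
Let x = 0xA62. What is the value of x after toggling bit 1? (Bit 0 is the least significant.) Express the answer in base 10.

x = 101001100010
bit 1 is currently 1; toggle it via x ^ (1 << 1) = x ^ 2
→ 101001100000 = 2656

2656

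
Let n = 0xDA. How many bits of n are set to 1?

5

0xDA = 11011010
Count the 1s: 1 + 1 + 1 + 1 + 1 = 5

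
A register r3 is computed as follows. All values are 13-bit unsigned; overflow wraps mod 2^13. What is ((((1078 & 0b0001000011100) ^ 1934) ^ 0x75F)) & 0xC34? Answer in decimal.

4

1078 = 0010000110110
0b0001000011100 = 0001000011100
→ & → 0000000010100 = 20
1934 = 0011110001110
→ ^ → 0011110011010 = 1946
0x75F = 0011101011111
→ ^ → 0000011000101 = 197
0xC34 = 0110000110100
→ & → 0000000000100 = 4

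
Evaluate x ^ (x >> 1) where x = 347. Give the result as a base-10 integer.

x = 101011011 = 347
x>>1 = 010101101
XOR  = 111110110 = 502
(x ^ (x >> 1) gives the standard binary-reflected Gray code of x.)

502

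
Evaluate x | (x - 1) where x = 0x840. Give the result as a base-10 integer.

2175

x = 100001000000 = 2112
x - 1 = 100000111111
OR    = 100001111111 = 2175
(x | (x - 1) sets all bits below the lowest set bit.)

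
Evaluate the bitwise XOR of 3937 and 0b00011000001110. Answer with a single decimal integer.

2415

3937 = 111101100001
b = 011000001110
XOR → 100101101111 = 2415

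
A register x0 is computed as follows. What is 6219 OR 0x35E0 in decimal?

6219 = 01100001001011
0x35E0 = 11010111100000
 OR → 11110111101011 = 15851

15851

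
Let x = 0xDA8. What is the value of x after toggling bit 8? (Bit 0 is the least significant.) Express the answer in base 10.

x = 110110101000
bit 8 is currently 1; toggle it via x ^ (1 << 8) = x ^ 256
→ 110010101000 = 3240

3240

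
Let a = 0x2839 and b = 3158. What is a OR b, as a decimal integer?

0x2839 = 10100000111001
3158 = 00110001010110
 OR → 10110001111111 = 11391

11391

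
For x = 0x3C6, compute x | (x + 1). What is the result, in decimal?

967

x = 1111000110 = 966
x + 1 = 1111000111
OR    = 1111000111 = 967
(x | (x + 1) sets the lowest cleared bit.)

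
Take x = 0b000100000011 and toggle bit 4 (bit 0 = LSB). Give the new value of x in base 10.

275

x = 000100000011
bit 4 is currently 0; toggle it via x ^ (1 << 4) = x ^ 16
→ 000100010011 = 275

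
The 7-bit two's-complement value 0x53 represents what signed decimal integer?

-45

pattern = 1010011 (MSB is 1 ⇒ negative)
Invert: 0101100, add 1 → 0101101 = 45, so the value is -45.
(Equivalently: 83 - 2^7 = 83 - 128 = -45.)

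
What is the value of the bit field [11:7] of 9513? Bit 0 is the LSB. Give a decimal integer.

10

v = 10010100101001
Shift right by 7: 1001010
Mask low 5 bits: 01010 = 10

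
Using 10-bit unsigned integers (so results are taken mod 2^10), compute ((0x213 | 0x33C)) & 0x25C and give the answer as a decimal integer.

540

0x213 = 1000010011
0x33C = 1100111100
→ | → 1100111111 = 831
0x25C = 1001011100
→ & → 1000011100 = 540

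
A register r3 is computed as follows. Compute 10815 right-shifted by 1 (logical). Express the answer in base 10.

10815 = 10101000111111
shift right by 1 → 01010100011111 = 5407
(equivalently, floor(10815 / 2))

5407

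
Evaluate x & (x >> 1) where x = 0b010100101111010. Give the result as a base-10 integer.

x = 10100101111010 = 10618
x>>1 = 01010010111101
AND  = 00000000111000 = 56
(x & (x >> 1) has a 1 wherever x has two consecutive 1 bits.)

56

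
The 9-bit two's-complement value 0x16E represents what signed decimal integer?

-146

pattern = 101101110 (MSB is 1 ⇒ negative)
Invert: 010010001, add 1 → 010010010 = 146, so the value is -146.
(Equivalently: 366 - 2^9 = 366 - 512 = -146.)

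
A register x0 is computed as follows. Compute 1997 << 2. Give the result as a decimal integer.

7988

1997 = 0011111001101
shift left by 2 → 1111100110100 = 7988
(equivalently, 1997 × 2^2 = 1997 × 4)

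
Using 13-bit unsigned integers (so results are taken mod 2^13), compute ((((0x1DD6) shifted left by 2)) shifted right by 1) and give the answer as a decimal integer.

0x1DD6 = 1110111010110
→ shifted left by 2 (mod 2^13) → 1011101011000 = 5976
→ shifted right by 1 → 0101110101100 = 2988

2988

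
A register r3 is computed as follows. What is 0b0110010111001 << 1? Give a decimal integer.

6514

x = 0110010111001
shift left by 1 → 1100101110010 = 6514
(equivalently, 3257 × 2^1 = 3257 × 2)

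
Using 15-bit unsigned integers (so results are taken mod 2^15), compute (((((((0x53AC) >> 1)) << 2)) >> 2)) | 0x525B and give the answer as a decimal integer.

23519

0x53AC = 101001110101100
→ >> 1 → 010100111010110 = 10710
→ << 2 (mod 2^15) → 010011101011000 = 10072
→ >> 2 → 000100111010110 = 2518
0x525B = 101001001011011
→ | → 101101111011111 = 23519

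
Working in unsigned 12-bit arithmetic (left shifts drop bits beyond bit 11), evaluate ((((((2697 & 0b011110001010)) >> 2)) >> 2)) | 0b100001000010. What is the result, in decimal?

2697 = 101010001001
0b011110001010 = 011110001010
→ & → 001010001000 = 648
→ >> 2 → 000010100010 = 162
→ >> 2 → 000000101000 = 40
0b100001000010 = 100001000010
→ | → 100001101010 = 2154

2154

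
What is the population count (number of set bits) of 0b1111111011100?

10

n = 1111111011100
Count the 1s: 1 + 1 + 1 + 1 + 1 + 1 + 1 + 1 + 1 + 1 = 10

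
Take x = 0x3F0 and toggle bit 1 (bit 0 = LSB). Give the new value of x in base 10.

1010

x = 01111110000
bit 1 is currently 0; toggle it via x ^ (1 << 1) = x ^ 2
→ 01111110010 = 1010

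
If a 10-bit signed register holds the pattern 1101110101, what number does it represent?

-139

pattern = 1101110101 (MSB is 1 ⇒ negative)
Invert: 0010001010, add 1 → 0010001011 = 139, so the value is -139.
(Equivalently: 885 - 2^10 = 885 - 1024 = -139.)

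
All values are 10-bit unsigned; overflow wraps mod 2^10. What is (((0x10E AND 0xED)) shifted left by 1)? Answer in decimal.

0x10E = 0100001110
0xED = 0011101101
→ AND → 0000001100 = 12
→ shifted left by 1 (mod 2^10) → 0000011000 = 24

24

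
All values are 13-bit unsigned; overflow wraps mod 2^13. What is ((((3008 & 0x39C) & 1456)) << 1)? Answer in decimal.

768

3008 = 0101111000000
0x39C = 0001110011100
→ & → 0001110000000 = 896
1456 = 0010110110000
→ & → 0000110000000 = 384
→ << 1 (mod 2^13) → 0001100000000 = 768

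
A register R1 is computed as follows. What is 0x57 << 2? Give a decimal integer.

348

0x57 = 001010111
shift left by 2 → 101011100 = 348
(equivalently, 87 × 2^2 = 87 × 4)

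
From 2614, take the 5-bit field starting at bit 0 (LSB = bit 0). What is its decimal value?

22

v = 101000110110
Shift right by 0: 101000110110
Mask low 5 bits: 10110 = 22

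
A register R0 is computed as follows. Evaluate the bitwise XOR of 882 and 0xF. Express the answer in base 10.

893

882 = 1101110010
0xF = 0000001111
XOR → 1101111101 = 893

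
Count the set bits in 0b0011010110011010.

n = 11010110011010
Count the 1s: 1 + 1 + 1 + 1 + 1 + 1 + 1 + 1 = 8

8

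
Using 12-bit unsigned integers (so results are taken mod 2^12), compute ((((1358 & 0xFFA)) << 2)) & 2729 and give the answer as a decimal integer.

40

1358 = 010101001110
0xFFA = 111111111010
→ & → 010101001010 = 1354
→ << 2 (mod 2^12) → 010100101000 = 1320
2729 = 101010101001
→ & → 000000101000 = 40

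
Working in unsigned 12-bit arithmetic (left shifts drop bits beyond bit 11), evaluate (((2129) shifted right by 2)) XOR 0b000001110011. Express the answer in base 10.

2129 = 100001010001
→ shifted right by 2 → 001000010100 = 532
0b000001110011 = 000001110011
→ XOR → 001001100111 = 615

615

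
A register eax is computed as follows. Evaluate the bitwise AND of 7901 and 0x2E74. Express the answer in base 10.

7901 = 01111011011101
0x2E74 = 10111001110100
AND → 00111001010100 = 3668

3668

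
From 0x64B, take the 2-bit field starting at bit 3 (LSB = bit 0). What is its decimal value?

v = 011001001011
Shift right by 3: 011001001
Mask low 2 bits: 01 = 1

1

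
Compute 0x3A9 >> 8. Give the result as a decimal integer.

3

0x3A9 = 1110101001
shift right by 8 → 0000000011 = 3
(equivalently, floor(937 / 256))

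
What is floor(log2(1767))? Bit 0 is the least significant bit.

1767 = 11011100111
The topmost 1 is at position 10 (since 2^10 = 1024 ≤ 1767 < 2048).

10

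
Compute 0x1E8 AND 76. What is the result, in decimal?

72

0x1E8 = 111101000
76 = 001001100
AND → 001001000 = 72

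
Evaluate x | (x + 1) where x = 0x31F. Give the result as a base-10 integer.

x = 1100011111 = 799
x + 1 = 1100100000
OR    = 1100111111 = 831
(x | (x + 1) sets the lowest cleared bit.)

831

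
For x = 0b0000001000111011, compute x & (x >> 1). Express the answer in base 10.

25

x = 1000111011 = 571
x>>1 = 0100011101
AND  = 0000011001 = 25
(x & (x >> 1) has a 1 wherever x has two consecutive 1 bits.)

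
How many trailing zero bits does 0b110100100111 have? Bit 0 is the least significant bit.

0b110100100111 = 110100100111
Trailing zeros: 0, so the lowest set bit is bit 0 (value 1).

0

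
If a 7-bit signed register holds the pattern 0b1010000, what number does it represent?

-48

pattern = 1010000 (MSB is 1 ⇒ negative)
Invert: 0101111, add 1 → 0110000 = 48, so the value is -48.
(Equivalently: 80 - 2^7 = 80 - 128 = -48.)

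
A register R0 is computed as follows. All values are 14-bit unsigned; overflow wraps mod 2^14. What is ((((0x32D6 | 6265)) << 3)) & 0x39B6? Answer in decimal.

0x32D6 = 11001011010110
6265 = 01100001111001
→ | → 11101011111111 = 15103
→ << 3 (mod 2^14) → 01011111111000 = 6136
0x39B6 = 11100110110110
→ & → 01000110110000 = 4528

4528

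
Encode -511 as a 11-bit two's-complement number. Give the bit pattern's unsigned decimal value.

511 in 11 bits: 00111111111
Invert: 11000000000
Add 1:  11000000001 = 1537
(Check: 2^11 - 511 = 2048 - 511 = 1537.)

1537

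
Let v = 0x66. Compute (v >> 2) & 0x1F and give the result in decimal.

25

v = 0001100110
Shift right by 2: 00011001
Mask low 5 bits: 11001 = 25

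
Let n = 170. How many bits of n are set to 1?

4

170 = 10101010
Count the 1s: 1 + 1 + 1 + 1 = 4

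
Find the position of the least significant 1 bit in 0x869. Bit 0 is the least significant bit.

0x869 = 100001101001
Trailing zeros: 0, so the lowest set bit is bit 0 (value 1).

0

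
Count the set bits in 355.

5

355 = 101100011
Count the 1s: 1 + 1 + 1 + 1 + 1 = 5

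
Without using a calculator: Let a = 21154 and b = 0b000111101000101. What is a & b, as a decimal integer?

512

21154 = 101001010100010
b = 000111101000101
AND → 000001000000000 = 512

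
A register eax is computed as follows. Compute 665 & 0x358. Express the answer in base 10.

665 = 1010011001
0x358 = 1101011000
AND → 1000011000 = 536

536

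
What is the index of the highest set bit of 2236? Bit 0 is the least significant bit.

2236 = 100010111100
The topmost 1 is at position 11 (since 2^11 = 2048 ≤ 2236 < 4096).

11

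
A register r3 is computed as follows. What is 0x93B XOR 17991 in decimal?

0x93B = 000100100111011
17991 = 100011001000111
XOR → 100111101111100 = 20348

20348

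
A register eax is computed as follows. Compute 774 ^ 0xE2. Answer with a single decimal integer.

996

774 = 1100000110
0xE2 = 0011100010
XOR → 1111100100 = 996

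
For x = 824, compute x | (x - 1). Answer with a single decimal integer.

x = 1100111000 = 824
x - 1 = 1100110111
OR    = 1100111111 = 831
(x | (x - 1) sets all bits below the lowest set bit.)

831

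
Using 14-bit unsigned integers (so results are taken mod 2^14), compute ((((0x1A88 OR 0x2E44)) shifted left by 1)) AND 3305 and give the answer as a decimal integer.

3208

0x1A88 = 01101010001000
0x2E44 = 10111001000100
→ OR → 11111011001100 = 16076
→ shifted left by 1 (mod 2^14) → 11110110011000 = 15768
3305 = 00110011101001
→ AND → 00110010001000 = 3208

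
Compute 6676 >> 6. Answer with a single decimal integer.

6676 = 1101000010100
shift right by 6 → 0000001101000 = 104
(equivalently, floor(6676 / 64))

104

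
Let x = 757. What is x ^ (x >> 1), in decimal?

x = 1011110101 = 757
x>>1 = 0101111010
XOR  = 1110001111 = 911
(x ^ (x >> 1) gives the standard binary-reflected Gray code of x.)

911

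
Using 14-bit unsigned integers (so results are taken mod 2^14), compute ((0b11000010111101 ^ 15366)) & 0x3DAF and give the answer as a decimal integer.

0b11000010111101 = 11000010111101
15366 = 11110000000110
→ ^ → 00110010111011 = 3259
0x3DAF = 11110110101111
→ & → 00110010101011 = 3243

3243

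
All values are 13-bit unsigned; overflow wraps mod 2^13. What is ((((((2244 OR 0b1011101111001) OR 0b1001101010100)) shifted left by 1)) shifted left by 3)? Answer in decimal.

8144

2244 = 0100011000100
0b1011101111001 = 1011101111001
→ OR → 1111111111101 = 8189
0b1001101010100 = 1001101010100
→ OR → 1111111111101 = 8189
→ shifted left by 1 (mod 2^13) → 1111111111010 = 8186
→ shifted left by 3 (mod 2^13) → 1111111010000 = 8144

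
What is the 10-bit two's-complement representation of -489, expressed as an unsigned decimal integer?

489 in 10 bits: 0111101001
Invert: 1000010110
Add 1:  1000010111 = 535
(Check: 2^10 - 489 = 1024 - 489 = 535.)

535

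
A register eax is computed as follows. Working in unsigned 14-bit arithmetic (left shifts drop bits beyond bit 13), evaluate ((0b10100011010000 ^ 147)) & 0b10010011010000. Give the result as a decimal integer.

0b10100011010000 = 10100011010000
147 = 00000010010011
→ ^ → 10100001000011 = 10307
0b10010011010000 = 10010011010000
→ & → 10000001000000 = 8256

8256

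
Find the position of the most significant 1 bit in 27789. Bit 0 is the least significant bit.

14

27789 = 110110010001101
The topmost 1 is at position 14 (since 2^14 = 16384 ≤ 27789 < 32768).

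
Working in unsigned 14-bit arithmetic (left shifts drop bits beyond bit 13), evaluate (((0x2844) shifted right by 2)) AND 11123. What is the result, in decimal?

0x2844 = 10100001000100
→ shifted right by 2 → 00101000010001 = 2577
11123 = 10101101110011
→ AND → 00101000010001 = 2577

2577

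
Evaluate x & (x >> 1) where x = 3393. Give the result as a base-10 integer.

x = 110101000001 = 3393
x>>1 = 011010100000
AND  = 010000000000 = 1024
(x & (x >> 1) has a 1 wherever x has two consecutive 1 bits.)

1024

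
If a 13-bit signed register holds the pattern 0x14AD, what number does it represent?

pattern = 1010010101101 (MSB is 1 ⇒ negative)
Invert: 0101101010010, add 1 → 0101101010011 = 2899, so the value is -2899.
(Equivalently: 5293 - 2^13 = 5293 - 8192 = -2899.)

-2899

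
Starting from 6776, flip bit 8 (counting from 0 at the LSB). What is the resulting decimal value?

x = 1101001111000
bit 8 is currently 0; toggle it via x ^ (1 << 8) = x ^ 256
→ 1101101111000 = 7032

7032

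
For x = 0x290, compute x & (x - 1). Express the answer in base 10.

x = 1010010000 = 656
x - 1 = 1010001111
AND   = 1010000000 = 640
(x & (x - 1) clears the lowest set bit of x.)

640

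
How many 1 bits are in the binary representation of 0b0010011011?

5

n = 10011011
Count the 1s: 1 + 1 + 1 + 1 + 1 = 5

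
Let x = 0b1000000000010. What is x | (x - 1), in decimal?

x = 1000000000010 = 4098
x - 1 = 1000000000001
OR    = 1000000000011 = 4099
(x | (x - 1) sets all bits below the lowest set bit.)

4099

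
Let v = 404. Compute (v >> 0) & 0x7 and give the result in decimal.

v = 0110010100
Shift right by 0: 0110010100
Mask low 3 bits: 100 = 4

4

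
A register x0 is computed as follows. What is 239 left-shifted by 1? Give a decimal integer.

239 = 011101111
shift left by 1 → 111011110 = 478
(equivalently, 239 × 2^1 = 239 × 2)

478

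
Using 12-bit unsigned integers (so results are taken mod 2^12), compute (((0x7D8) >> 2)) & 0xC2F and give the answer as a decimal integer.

38

0x7D8 = 011111011000
→ >> 2 → 000111110110 = 502
0xC2F = 110000101111
→ & → 000000100110 = 38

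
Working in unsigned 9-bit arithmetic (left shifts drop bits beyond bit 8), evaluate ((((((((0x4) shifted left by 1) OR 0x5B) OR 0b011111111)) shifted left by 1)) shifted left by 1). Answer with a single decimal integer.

508

0x4 = 000000100
→ shifted left by 1 (mod 2^9) → 000001000 = 8
0x5B = 001011011
→ OR → 001011011 = 91
0b011111111 = 011111111
→ OR → 011111111 = 255
→ shifted left by 1 (mod 2^9) → 111111110 = 510
→ shifted left by 1 (mod 2^9) → 111111100 = 508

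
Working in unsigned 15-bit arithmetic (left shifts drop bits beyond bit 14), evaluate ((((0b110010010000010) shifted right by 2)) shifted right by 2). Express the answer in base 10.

0b110010010000010 = 110010010000010
→ shifted right by 2 → 001100100100000 = 6432
→ shifted right by 2 → 000011001001000 = 1608

1608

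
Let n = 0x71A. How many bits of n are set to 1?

6

0x71A = 11100011010
Count the 1s: 1 + 1 + 1 + 1 + 1 + 1 = 6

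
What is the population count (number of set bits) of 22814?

22814 = 101100100011110
Count the 1s: 1 + 1 + 1 + 1 + 1 + 1 + 1 + 1 = 8

8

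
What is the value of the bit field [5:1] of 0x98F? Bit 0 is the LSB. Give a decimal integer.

v = 100110001111
Shift right by 1: 10011000111
Mask low 5 bits: 00111 = 7

7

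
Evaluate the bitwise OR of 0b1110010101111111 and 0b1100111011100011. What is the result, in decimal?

61439

a = 1110010101111111
b = 1100111011100011
 OR → 1110111111111111 = 61439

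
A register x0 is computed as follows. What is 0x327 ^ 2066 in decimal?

2869

0x327 = 001100100111
2066 = 100000010010
XOR → 101100110101 = 2869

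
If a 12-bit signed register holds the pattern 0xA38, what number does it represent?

-1480

pattern = 101000111000 (MSB is 1 ⇒ negative)
Invert: 010111000111, add 1 → 010111001000 = 1480, so the value is -1480.
(Equivalently: 2616 - 2^12 = 2616 - 4096 = -1480.)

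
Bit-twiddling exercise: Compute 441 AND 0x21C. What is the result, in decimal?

441 = 0110111001
0x21C = 1000011100
AND → 0000011000 = 24

24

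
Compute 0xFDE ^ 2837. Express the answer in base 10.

0xFDE = 111111011110
2837 = 101100010101
XOR → 010011001011 = 1227

1227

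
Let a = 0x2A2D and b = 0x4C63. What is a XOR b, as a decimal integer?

0x2A2D = 010101000101101
0x4C63 = 100110001100011
XOR → 110011001001110 = 26190

26190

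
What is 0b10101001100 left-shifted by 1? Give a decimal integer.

x = 010101001100
shift left by 1 → 101010011000 = 2712
(equivalently, 1356 × 2^1 = 1356 × 2)

2712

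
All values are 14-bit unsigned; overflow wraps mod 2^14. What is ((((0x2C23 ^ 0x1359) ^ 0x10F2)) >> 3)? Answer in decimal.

1521

0x2C23 = 10110000100011
0x1359 = 01001101011001
→ ^ → 11111101111010 = 16250
0x10F2 = 01000011110010
→ ^ → 10111110001000 = 12168
→ >> 3 → 00010111110001 = 1521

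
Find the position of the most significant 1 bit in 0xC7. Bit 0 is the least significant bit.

7

0xC7 = 11000111
The topmost 1 is at position 7 (since 2^7 = 128 ≤ 199 < 256).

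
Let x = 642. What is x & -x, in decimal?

2

x = 1010000010 = 642
-x (two's complement) = …0101111110
AND   = 0000000010 = 2
(x & -x isolates the lowest set bit of x.)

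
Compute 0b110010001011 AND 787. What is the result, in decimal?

a = 110010001011
787 = 001100010011
AND → 000000000011 = 3

3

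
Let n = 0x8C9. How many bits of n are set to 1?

5

0x8C9 = 100011001001
Count the 1s: 1 + 1 + 1 + 1 + 1 = 5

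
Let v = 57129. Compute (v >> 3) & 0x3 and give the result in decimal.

1

v = 1101111100101001
Shift right by 3: 1101111100101
Mask low 2 bits: 01 = 1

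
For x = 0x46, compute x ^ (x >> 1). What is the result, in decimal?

101

x = 1000110 = 70
x>>1 = 0100011
XOR  = 1100101 = 101
(x ^ (x >> 1) gives the standard binary-reflected Gray code of x.)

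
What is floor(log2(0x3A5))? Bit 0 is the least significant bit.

9

0x3A5 = 1110100101
The topmost 1 is at position 9 (since 2^9 = 512 ≤ 933 < 1024).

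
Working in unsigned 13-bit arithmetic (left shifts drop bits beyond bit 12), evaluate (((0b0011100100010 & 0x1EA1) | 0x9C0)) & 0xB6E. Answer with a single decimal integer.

2912

0b0011100100010 = 0011100100010
0x1EA1 = 1111010100001
→ & → 0011000100000 = 1568
0x9C0 = 0100111000000
→ | → 0111111100000 = 4064
0xB6E = 0101101101110
→ & → 0101101100000 = 2912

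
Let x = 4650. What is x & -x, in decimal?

x = 1001000101010 = 4650
-x (two's complement) = …0110111010110
AND   = 0000000000010 = 2
(x & -x isolates the lowest set bit of x.)

2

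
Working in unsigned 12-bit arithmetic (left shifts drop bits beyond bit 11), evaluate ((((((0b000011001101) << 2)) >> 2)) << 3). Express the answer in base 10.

1640

0b000011001101 = 000011001101
→ << 2 (mod 2^12) → 001100110100 = 820
→ >> 2 → 000011001101 = 205
→ << 3 (mod 2^12) → 011001101000 = 1640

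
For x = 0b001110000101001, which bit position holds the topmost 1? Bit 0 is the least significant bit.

0b001110000101001 = 1110000101001
The topmost 1 is at position 12 (since 2^12 = 4096 ≤ 7209 < 8192).

12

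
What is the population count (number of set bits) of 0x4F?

5

0x4F = 1001111
Count the 1s: 1 + 1 + 1 + 1 + 1 = 5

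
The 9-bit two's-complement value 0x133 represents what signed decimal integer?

-205

pattern = 100110011 (MSB is 1 ⇒ negative)
Invert: 011001100, add 1 → 011001101 = 205, so the value is -205.
(Equivalently: 307 - 2^9 = 307 - 512 = -205.)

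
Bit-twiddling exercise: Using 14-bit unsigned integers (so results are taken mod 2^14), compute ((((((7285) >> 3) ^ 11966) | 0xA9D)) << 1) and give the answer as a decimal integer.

8058

7285 = 01110001110101
→ >> 3 → 00001110001110 = 910
11966 = 10111010111110
→ ^ → 10110100110000 = 11568
0xA9D = 00101010011101
→ | → 10111110111101 = 12221
→ << 1 (mod 2^14) → 01111101111010 = 8058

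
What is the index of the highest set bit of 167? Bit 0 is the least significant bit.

7

167 = 10100111
The topmost 1 is at position 7 (since 2^7 = 128 ≤ 167 < 256).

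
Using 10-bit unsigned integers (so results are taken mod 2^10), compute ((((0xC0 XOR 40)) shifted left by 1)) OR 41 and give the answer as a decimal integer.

0xC0 = 0011000000
40 = 0000101000
→ XOR → 0011101000 = 232
→ shifted left by 1 (mod 2^10) → 0111010000 = 464
41 = 0000101001
→ OR → 0111111001 = 505

505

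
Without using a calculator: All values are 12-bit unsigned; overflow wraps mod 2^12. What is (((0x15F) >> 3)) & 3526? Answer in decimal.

2

0x15F = 000101011111
→ >> 3 → 000000101011 = 43
3526 = 110111000110
→ & → 000000000010 = 2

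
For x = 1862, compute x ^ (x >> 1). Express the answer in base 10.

1253

x = 11101000110 = 1862
x>>1 = 01110100011
XOR  = 10011100101 = 1253
(x ^ (x >> 1) gives the standard binary-reflected Gray code of x.)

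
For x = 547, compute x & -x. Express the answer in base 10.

1

x = 1000100011 = 547
-x (two's complement) = …0111011101
AND   = 0000000001 = 1
(x & -x isolates the lowest set bit of x.)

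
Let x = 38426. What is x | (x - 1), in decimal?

x = 1001011000011010 = 38426
x - 1 = 1001011000011001
OR    = 1001011000011011 = 38427
(x | (x - 1) sets all bits below the lowest set bit.)

38427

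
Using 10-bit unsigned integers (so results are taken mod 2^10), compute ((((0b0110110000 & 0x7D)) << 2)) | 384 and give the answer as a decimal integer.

448

0b0110110000 = 0110110000
0x7D = 0001111101
→ & → 0000110000 = 48
→ << 2 (mod 2^10) → 0011000000 = 192
384 = 0110000000
→ | → 0111000000 = 448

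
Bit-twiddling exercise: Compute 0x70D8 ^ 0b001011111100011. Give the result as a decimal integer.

0x70D8 = 111000011011000
b = 001011111100011
XOR → 110011100111011 = 26427

26427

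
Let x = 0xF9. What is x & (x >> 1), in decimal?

120

x = 11111001 = 249
x>>1 = 01111100
AND  = 01111000 = 120
(x & (x >> 1) has a 1 wherever x has two consecutive 1 bits.)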